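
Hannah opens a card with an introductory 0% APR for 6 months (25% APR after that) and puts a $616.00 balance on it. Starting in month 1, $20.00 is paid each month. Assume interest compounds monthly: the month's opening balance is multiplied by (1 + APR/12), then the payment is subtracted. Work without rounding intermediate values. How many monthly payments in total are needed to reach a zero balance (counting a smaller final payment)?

Promo months 1–6 at r₀ = 0%/12 = 0; months 7+ at r₁ = 25%/12 = 0.0208333.
After month 6 (no interest yet): B = $616.00 − 6·$20.00 = $496.00.
Then at r₁ with $20.00/mo: n₂ = −ln(1 − r₁·B/P)/ln(1+r₁) ≈ 35.26 → 36 more payments.

42 payments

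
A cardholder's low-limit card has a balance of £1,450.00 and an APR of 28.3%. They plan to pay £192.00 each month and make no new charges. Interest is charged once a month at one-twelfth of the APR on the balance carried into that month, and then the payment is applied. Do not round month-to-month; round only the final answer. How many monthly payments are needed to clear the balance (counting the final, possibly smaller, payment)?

9 payments

Monthly rate r = 28.3%/12 = 2.35833% = 0.0235833.
Recurrence: B ← B·(1+r) − £192.00.
Month 1: interest £34.20; balance after payment £1,292.20.
Month 2: interest £30.47; balance after payment £1,130.67.
Closed form: n = −ln(1 − rB₀/P)/ln(1+r) = −ln(0.8219)/ln(1.02358) ≈ 8.415, so the balance reaches zero during payment 9.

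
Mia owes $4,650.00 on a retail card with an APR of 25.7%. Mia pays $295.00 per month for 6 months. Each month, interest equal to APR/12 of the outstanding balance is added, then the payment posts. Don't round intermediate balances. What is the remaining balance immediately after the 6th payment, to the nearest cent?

Monthly rate r = 25.7%/12 = 2.14167% = 0.0214167.
Each month: B ← B·(1+r) − $295.00.
Month 1: interest $99.59; balance after payment $4,454.59.
Month 2: interest $95.40; balance after payment $4,254.99.
Month 3: interest $91.13; balance after payment $4,051.12.
Month 4: interest $86.76; balance after payment $3,842.88.
Month 5: interest $82.30; balance after payment $3,630.18.
Month 6: interest $77.75; balance after payment $3,412.93.

$3,412.93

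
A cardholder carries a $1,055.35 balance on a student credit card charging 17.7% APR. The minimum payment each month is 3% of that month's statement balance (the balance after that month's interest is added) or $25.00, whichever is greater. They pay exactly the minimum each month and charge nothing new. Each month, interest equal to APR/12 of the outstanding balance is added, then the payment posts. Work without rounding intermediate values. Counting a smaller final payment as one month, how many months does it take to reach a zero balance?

62 months

Monthly rate r = 17.7%/12 = 1.475% = 0.01475.
While 3% of the post-interest balance exceeds $25.00, each month B ← (B·(1+r))·(1 − 0.03), i.e. B shrinks by the factor (1+r)·0.97 = 0.98431.
This holds for months 1–16. Entering month 17 the balance is $819.39; 3% of the post-interest balance is now below $25.00, so the flat $25.00 minimum applies from here.
From month 17 a fixed $25.00 at rate r clears $819.39 in 46 more payments. Total: 16 + 46 = 62 months.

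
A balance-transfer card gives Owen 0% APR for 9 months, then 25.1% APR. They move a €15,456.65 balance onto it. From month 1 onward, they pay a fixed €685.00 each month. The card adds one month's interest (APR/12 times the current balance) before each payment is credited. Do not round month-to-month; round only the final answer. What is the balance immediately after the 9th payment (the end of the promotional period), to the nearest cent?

€9,291.65

Promo months 1–9 at r₀ = 0%/12 = 0; months 10+ at r₁ = 25.1%/12 = 0.0209167.
After month 9 (no interest yet): B = €15,456.65 − 9·€685.00 = €9,291.65.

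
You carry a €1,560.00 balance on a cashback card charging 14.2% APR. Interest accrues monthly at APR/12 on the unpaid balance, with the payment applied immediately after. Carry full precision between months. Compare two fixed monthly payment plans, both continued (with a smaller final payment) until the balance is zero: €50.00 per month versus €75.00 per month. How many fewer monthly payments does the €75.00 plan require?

15 fewer payments

Monthly rate r = 14.2%/12 = 1.18333% = 0.0118333.
At €50.00/mo: n = ⌈−ln(1 − rB₀/P)/ln(1+r)⌉ = 40 payments (last €8.44); total interest = total paid − €1,560.00 = €398.44.
At €75.00/mo: 25 payments (last €1.33); total interest €241.33.
Payments saved = 40 − 25 = 15.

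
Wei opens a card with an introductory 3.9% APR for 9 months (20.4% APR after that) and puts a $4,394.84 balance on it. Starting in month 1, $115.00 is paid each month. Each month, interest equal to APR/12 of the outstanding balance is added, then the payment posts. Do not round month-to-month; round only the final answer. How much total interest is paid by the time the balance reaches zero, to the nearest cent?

$1,561.61

Promo months 1–9 at r₀ = 3.9%/12 = 0.00325; months 10+ at r₁ = 20.4%/12 = 0.017.
After month 9: iterate B ← B·(1+r₀) − $115.00 for 9 months → $3,476.52.
Then at r₁ with $115.00/mo: n₂ = −ln(1 − r₁·B/P)/ln(1+r₁) ≈ 42.79 → 43 more payments.
Total paid = 51·$115.00 + $91.45 = $5,956.45; interest = $5,956.45 − $4,394.84 = $1,561.61.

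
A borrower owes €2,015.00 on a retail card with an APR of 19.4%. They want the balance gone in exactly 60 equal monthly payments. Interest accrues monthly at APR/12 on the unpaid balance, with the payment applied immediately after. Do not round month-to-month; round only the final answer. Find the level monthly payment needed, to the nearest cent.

Monthly rate r = 19.4%/12 = 1.61667% = 0.0161667.
Level-payment amortization: P = B₀·r / (1 − (1+r)^(−n)) = 2015.00·0.0161667 / (1 − 1.01617^(−60)).
Denominator 1 − (1+r)^(−60) = 0.617964851.
P = 32.5758 / 0.617964851 ≈ 52.71.

€52.71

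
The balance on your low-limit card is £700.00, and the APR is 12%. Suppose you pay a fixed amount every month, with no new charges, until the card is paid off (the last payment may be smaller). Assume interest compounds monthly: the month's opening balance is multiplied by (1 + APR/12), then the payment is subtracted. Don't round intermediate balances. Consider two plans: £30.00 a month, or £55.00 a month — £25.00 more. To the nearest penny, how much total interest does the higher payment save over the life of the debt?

Monthly rate r = 12%/12 = 1% = 0.01.
At £30.00/mo: n = ⌈−ln(1 − rB₀/P)/ln(1+r)⌉ = 27 payments (last £21.12); total interest = total paid − £700.00 = £101.12.
At £55.00/mo: 14 payments (last £37.52); total interest £52.52.
Interest saved = £101.12 − £52.52 = £48.60.

£48.60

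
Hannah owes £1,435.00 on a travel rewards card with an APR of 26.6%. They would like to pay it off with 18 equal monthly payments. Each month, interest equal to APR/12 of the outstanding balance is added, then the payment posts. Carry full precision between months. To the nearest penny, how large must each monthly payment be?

Monthly rate r = 26.6%/12 = 2.21667% = 0.0221667.
Level-payment amortization: P = B₀·r / (1 − (1+r)^(−n)) = 1435.00·0.0221667 / (1 − 1.02217^(−18)).
Denominator 1 − (1+r)^(−18) = 0.326078763.
P = 31.8092 / 0.326078763 ≈ 97.55.

£97.55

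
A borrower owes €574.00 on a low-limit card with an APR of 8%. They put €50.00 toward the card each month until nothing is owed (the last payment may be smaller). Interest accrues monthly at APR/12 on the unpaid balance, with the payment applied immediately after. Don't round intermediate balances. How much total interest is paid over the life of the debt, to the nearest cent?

€25.15

Monthly rate r = 8%/12 = 0.666667% = 0.00666667.
Payoff takes n = ⌈−ln(1 − rB₀/P)/ln(1+r)⌉ = ⌈11.983⌉ = 12 payments; the last is €49.15.
Total paid = 11·€50.00 + €49.15 = €599.15.
Total interest = total paid − principal = €599.15 − €574.00 = €25.15.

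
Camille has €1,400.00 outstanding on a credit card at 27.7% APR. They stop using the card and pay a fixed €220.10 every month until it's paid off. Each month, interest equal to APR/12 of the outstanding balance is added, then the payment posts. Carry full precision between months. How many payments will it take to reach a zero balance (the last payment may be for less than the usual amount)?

Monthly rate r = 27.7%/12 = 2.30833% = 0.0230833.
Recurrence: B ← B·(1+r) − €220.10.
Month 1: interest €32.32; balance after payment €1,212.22.
Month 2: interest €27.98; balance after payment €1,020.10.
Closed form: n = −ln(1 − rB₀/P)/ln(1+r) = −ln(0.85317)/ln(1.02308) ≈ 6.958, so the balance reaches zero during payment 7.

7 payments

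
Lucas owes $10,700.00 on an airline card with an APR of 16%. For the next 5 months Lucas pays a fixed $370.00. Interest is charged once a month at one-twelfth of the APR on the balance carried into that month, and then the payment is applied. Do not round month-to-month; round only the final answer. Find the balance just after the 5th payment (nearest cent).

$9,532.62

Monthly rate r = 16%/12 = 1.33333% = 0.0133333.
Each month: B ← B·(1+r) − $370.00.
Month 1: interest $142.67; balance after payment $10,472.67.
Month 2: interest $139.64; balance after payment $10,242.30.
Month 3: interest $136.56; balance after payment $10,008.87.
Month 4: interest $133.45; balance after payment $9,772.32.
Month 5: interest $130.30; balance after payment $9,532.62.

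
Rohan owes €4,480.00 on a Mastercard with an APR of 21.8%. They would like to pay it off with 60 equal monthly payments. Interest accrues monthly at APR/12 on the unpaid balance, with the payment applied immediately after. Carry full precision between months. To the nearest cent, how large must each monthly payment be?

Monthly rate r = 21.8%/12 = 1.81667% = 0.0181667.
Level-payment amortization: P = B₀·r / (1 − (1+r)^(−n)) = 4480.00·0.0181667 / (1 − 1.01817^(−60)).
Denominator 1 − (1+r)^(−60) = 0.660478317.
P = 81.3867 / 0.660478317 ≈ 123.22.

€123.22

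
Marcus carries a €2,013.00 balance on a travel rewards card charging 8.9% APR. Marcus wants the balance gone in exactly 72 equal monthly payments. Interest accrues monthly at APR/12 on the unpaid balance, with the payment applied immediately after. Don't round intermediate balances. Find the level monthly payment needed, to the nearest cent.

Monthly rate r = 8.9%/12 = 0.741667% = 0.00741667.
Level-payment amortization: P = B₀·r / (1 − (1+r)^(−n)) = 2013.00·0.00741667 / (1 − 1.00742^(−72)).
Denominator 1 − (1+r)^(−72) = 0.412588385.
P = 14.9298 / 0.412588385 ≈ 36.19.

€36.19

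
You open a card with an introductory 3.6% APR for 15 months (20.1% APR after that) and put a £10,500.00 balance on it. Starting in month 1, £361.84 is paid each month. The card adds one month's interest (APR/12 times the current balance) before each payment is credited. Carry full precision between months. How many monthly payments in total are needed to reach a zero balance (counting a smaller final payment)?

Promo months 1–15 at r₀ = 3.6%/12 = 0.003; months 16+ at r₁ = 20.1%/12 = 0.01675.
After month 15: iterate B ← B·(1+r₀) − £361.84 for 15 months → £5,439.48.
Then at r₁ with £361.84/mo: n₂ = −ln(1 − r₁·B/P)/ln(1+r₁) ≈ 17.46 → 18 more payments.

33 payments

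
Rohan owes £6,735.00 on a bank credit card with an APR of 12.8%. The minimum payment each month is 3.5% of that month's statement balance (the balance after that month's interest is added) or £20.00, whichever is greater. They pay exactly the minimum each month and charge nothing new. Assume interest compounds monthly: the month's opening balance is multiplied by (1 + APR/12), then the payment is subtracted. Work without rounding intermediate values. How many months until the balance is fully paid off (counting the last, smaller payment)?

Monthly rate r = 12.8%/12 = 1.06667% = 0.0106667.
While 3.5% of the post-interest balance exceeds £20.00, each month B ← (B·(1+r))·(1 − 0.035), i.e. B shrinks by the factor (1+r)·0.965 = 0.97529.
This holds for months 1–100. Entering month 101 the balance is £551.90; 3.5% of the post-interest balance is now below £20.00, so the flat £20.00 minimum applies from here.
From month 101 a fixed £20.00 at rate r clears £551.90 in 33 more payments. Total: 100 + 33 = 133 months.

133 months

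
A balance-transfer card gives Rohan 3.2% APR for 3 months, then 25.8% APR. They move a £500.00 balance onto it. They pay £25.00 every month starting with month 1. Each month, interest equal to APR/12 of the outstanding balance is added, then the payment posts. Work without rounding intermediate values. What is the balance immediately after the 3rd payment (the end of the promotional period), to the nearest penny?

Promo months 1–3 at r₀ = 3.2%/12 = 0.00266667; months 4+ at r₁ = 25.8%/12 = 0.0215.
After month 3: iterate B ← B·(1+r₀) − £25.00 for 3 months → £428.81.

£428.81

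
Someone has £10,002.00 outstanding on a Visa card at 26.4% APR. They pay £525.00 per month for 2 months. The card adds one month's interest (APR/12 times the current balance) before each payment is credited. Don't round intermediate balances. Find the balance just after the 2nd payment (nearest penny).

Monthly rate r = 26.4%/12 = 2.2% = 0.022.
Each month: B ← B·(1+r) − £525.00.
Month 1: interest £220.04; balance after payment £9,697.04.
Month 2: interest £213.33; balance after payment £9,385.38.

£9,385.38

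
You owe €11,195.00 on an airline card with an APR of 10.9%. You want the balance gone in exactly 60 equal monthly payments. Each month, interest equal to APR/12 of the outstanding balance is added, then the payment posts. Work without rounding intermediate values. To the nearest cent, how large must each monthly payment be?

€242.85

Monthly rate r = 10.9%/12 = 0.908333% = 0.00908333.
Level-payment amortization: P = B₀·r / (1 − (1+r)^(−n)) = 11195.00·0.00908333 / (1 − 1.00908^(−60)).
Denominator 1 − (1+r)^(−60) = 0.418729863.
P = 101.688 / 0.418729863 ≈ 242.85.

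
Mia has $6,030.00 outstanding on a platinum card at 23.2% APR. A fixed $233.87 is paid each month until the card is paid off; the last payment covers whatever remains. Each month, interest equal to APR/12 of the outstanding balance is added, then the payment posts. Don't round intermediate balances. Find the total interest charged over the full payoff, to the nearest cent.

$2,398.67

Monthly rate r = 23.2%/12 = 1.93333% = 0.0193333.
Payoff takes n = ⌈−ln(1 − rB₀/P)/ln(1+r)⌉ = ⌈36.040⌉ = 37 payments; the last is $9.35.
Total paid = 36·$233.87 + $9.35 = $8,428.67.
Total interest = total paid − principal = $8,428.67 − $6,030.00 = $2,398.67.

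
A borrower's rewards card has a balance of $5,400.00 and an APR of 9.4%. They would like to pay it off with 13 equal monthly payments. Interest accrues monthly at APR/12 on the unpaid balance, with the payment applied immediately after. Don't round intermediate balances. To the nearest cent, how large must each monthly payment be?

$438.52

Monthly rate r = 9.4%/12 = 0.783333% = 0.00783333.
Level-payment amortization: P = B₀·r / (1 − (1+r)^(−n)) = 5400.00·0.00783333 / (1 − 1.00783^(−13)).
Denominator 1 − (1+r)^(−13) = 0.0964614991.
P = 42.3 / 0.0964614991 ≈ 438.52.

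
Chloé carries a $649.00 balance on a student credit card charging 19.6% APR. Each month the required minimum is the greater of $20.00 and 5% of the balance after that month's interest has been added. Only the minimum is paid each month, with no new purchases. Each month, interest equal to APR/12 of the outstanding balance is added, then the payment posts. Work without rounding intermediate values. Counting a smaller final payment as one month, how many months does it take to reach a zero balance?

Monthly rate r = 19.6%/12 = 1.63333% = 0.0163333.
While 5% of the post-interest balance exceeds $20.00, each month B ← (B·(1+r))·(1 − 0.05), i.e. B shrinks by the factor (1+r)·0.95 = 0.96552.
This holds for months 1–15. Entering month 16 the balance is $383.39; 5% of the post-interest balance is now below $20.00, so the flat $20.00 minimum applies from here.
From month 16 a fixed $20.00 at rate r clears $383.39 in 24 more payments. Total: 15 + 24 = 39 months.

39 months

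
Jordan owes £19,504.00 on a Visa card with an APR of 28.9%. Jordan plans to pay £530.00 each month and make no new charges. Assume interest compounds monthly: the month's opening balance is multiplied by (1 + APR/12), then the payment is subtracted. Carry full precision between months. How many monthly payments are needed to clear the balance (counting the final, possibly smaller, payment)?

92 payments

Monthly rate r = 28.9%/12 = 2.40833% = 0.0240833.
Recurrence: B ← B·(1+r) − £530.00.
Month 1: interest £469.72; balance after payment £19,443.72.
Month 2: interest £468.27; balance after payment £19,381.99.
Closed form: n = −ln(1 − rB₀/P)/ln(1+r) = −ln(0.11373)/ln(1.02408) ≈ 91.348, so the balance reaches zero during payment 92.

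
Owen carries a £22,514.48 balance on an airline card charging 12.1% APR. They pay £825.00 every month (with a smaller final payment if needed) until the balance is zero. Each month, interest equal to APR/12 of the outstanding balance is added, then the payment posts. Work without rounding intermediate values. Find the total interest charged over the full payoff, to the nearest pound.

£3,950

Monthly rate r = 12.1%/12 = 1.00833% = 0.0100833.
Payoff takes n = ⌈−ln(1 − rB₀/P)/ln(1+r)⌉ = ⌈32.077⌉ = 33 payments; the last is £64.19.
Total paid = 32·£825.00 + £64.19 = £26,464.19.
Total interest = total paid − principal = £26,464.19 − £22,514.48 = £3,949.71.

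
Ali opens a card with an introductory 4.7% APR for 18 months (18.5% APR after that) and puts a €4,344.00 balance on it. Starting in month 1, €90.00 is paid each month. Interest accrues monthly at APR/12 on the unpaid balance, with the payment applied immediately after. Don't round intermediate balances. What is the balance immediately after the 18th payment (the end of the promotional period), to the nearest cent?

Promo months 1–18 at r₀ = 4.7%/12 = 0.00391667; months 19+ at r₁ = 18.5%/12 = 0.0154167.
After month 18: iterate B ← B·(1+r₀) − €90.00 for 18 months → €2,985.59.

€2,985.59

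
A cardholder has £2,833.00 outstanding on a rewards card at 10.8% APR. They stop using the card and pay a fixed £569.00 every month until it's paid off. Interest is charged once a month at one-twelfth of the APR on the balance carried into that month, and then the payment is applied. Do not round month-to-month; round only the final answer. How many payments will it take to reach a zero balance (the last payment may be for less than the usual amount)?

6 payments

Monthly rate r = 10.8%/12 = 0.9% = 0.009.
Recurrence: B ← B·(1+r) − £569.00.
Month 1: interest £25.50; balance after payment £2,289.50.
Month 2: interest £20.61; balance after payment £1,741.10.
Month 3: interest £15.67; balance after payment £1,187.77.
Month 4: interest £10.69; balance after payment £629.46.
Month 5: interest £5.67; balance after payment £66.13.
Month 6: interest £0.60; balance after payment £0.00.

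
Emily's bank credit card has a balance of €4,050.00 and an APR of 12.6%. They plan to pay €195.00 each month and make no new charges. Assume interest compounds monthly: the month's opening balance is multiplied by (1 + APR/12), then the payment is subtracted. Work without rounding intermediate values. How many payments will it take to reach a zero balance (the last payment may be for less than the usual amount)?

24 months

Monthly rate r = 12.6%/12 = 1.05% = 0.0105.
Recurrence: B ← B·(1+r) − €195.00.
Month 1: interest €42.52; balance after payment €3,897.53.
Month 2: interest €40.92; balance after payment €3,743.45.
Closed form: n = −ln(1 − rB₀/P)/ln(1+r) = −ln(0.78192)/ln(1.0105) ≈ 23.551, so the balance reaches zero during payment 24.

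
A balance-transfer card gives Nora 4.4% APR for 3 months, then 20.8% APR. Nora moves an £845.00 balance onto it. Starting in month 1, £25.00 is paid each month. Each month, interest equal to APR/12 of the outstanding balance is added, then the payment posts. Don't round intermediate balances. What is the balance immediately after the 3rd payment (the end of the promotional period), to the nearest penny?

£779.05

Promo months 1–3 at r₀ = 4.4%/12 = 0.00366667; months 4+ at r₁ = 20.8%/12 = 0.0173333.
After month 3: iterate B ← B·(1+r₀) − £25.00 for 3 months → £779.05.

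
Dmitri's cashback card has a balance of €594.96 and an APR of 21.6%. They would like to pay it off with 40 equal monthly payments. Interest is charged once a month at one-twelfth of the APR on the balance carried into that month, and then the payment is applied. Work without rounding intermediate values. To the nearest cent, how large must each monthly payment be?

Monthly rate r = 21.6%/12 = 1.8% = 0.018.
Level-payment amortization: P = B₀·r / (1 − (1+r)^(−n)) = 594.96·0.018 / (1 − 1.018^(−40)).
Denominator 1 − (1+r)^(−40) = 0.510120935.
P = 10.7093 / 0.510120935 ≈ 20.99.

€20.99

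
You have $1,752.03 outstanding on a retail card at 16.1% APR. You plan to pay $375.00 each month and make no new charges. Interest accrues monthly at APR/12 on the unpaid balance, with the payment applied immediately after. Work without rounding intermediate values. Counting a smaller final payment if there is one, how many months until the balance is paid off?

Monthly rate r = 16.1%/12 = 1.34167% = 0.0134167.
Recurrence: B ← B·(1+r) − $375.00.
Month 1: interest $23.51; balance after payment $1,400.54.
Month 2: interest $18.79; balance after payment $1,044.33.
Month 3: interest $14.01; balance after payment $683.34.
Month 4: interest $9.17; balance after payment $317.51.
Month 5: interest $4.26; balance after payment $0.00.

5 months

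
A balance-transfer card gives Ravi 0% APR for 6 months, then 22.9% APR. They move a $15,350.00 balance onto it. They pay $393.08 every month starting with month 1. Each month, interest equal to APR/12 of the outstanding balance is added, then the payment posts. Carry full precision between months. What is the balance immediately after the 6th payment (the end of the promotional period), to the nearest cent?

$12,991.52

Promo months 1–6 at r₀ = 0%/12 = 0; months 7+ at r₁ = 22.9%/12 = 0.0190833.
After month 6 (no interest yet): B = $15,350.00 − 6·$393.08 = $12,991.52.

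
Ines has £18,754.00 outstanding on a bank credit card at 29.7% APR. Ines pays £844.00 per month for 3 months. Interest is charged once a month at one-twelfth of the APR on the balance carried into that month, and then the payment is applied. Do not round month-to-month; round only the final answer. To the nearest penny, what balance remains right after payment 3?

£17,586.05

Monthly rate r = 29.7%/12 = 2.475% = 0.02475.
Each month: B ← B·(1+r) − £844.00.
Month 1: interest £464.16; balance after payment £18,374.16.
Month 2: interest £454.76; balance after payment £17,984.92.
Month 3: interest £445.13; balance after payment £17,586.05.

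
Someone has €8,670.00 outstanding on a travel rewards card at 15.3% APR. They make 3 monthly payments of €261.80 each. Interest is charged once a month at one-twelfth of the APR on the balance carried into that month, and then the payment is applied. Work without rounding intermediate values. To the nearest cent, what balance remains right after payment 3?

Monthly rate r = 15.3%/12 = 1.275% = 0.01275.
Each month: B ← B·(1+r) − €261.80.
Month 1: interest €110.54; balance after payment €8,518.74.
Month 2: interest €108.61; balance after payment €8,365.56.
Month 3: interest €106.66; balance after payment €8,210.42.

€8,210.42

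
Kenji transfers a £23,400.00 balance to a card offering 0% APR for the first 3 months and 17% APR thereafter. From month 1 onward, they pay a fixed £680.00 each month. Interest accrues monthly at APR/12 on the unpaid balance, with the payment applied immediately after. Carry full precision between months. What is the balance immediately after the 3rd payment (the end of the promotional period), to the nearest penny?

£21,360.00

Promo months 1–3 at r₀ = 0%/12 = 0; months 4+ at r₁ = 17%/12 = 0.0141667.
After month 3 (no interest yet): B = £23,400.00 − 3·£680.00 = £21,360.00.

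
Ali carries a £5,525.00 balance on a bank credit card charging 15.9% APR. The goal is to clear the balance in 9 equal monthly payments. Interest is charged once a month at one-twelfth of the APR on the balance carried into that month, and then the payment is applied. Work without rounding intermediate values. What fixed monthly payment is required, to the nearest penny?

Monthly rate r = 15.9%/12 = 1.325% = 0.01325.
Level-payment amortization: P = B₀·r / (1 − (1+r)^(−n)) = 5525.00·0.01325 / (1 − 1.01325^(−9)).
Denominator 1 − (1+r)^(−9) = 0.111718764.
P = 73.2062 / 0.111718764 ≈ 655.27.

£655.27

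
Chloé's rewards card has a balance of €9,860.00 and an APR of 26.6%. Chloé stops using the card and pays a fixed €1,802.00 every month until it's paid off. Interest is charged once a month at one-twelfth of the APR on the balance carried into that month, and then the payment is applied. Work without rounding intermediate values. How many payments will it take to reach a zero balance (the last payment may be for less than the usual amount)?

6 months

Monthly rate r = 26.6%/12 = 2.21667% = 0.0221667.
Recurrence: B ← B·(1+r) − €1,802.00.
Month 1: interest €218.56; balance after payment €8,276.56.
Month 2: interest €183.46; balance after payment €6,658.03.
Month 3: interest €147.59; balance after payment €5,003.61.
Month 4: interest €110.91; balance after payment €3,312.53.
Month 5: interest €73.43; balance after payment €1,583.95.
Month 6: interest €35.11; balance after payment €0.00.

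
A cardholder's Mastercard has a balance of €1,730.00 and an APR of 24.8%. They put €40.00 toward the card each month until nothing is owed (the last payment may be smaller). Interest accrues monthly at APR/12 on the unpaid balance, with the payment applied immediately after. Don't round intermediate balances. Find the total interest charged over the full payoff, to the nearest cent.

Monthly rate r = 24.8%/12 = 2.06667% = 0.0206667.
Payoff takes n = ⌈−ln(1 − rB₀/P)/ln(1+r)⌉ = ⌈109.637⌉ = 110 payments; the last is €25.59.
Total paid = 109·€40.00 + €25.59 = €4,385.59.
Total interest = total paid − principal = €4,385.59 − €1,730.00 = €2,655.59.

€2,655.59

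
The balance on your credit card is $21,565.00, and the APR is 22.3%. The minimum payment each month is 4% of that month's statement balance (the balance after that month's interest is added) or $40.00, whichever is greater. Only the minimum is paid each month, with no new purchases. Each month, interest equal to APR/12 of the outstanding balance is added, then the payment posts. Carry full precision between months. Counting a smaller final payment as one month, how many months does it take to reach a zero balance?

Monthly rate r = 22.3%/12 = 1.85833% = 0.0185833.
While 4% of the post-interest balance exceeds $40.00, each month B ← (B·(1+r))·(1 − 0.04), i.e. B shrinks by the factor (1+r)·0.96 = 0.97784.
This holds for months 1–138. Entering month 139 the balance is $978.83; 4% of the post-interest balance is now below $40.00, so the flat $40.00 minimum applies from here.
From month 139 a fixed $40.00 at rate r clears $978.83 in 33 more payments. Total: 138 + 33 = 171 months.

171 months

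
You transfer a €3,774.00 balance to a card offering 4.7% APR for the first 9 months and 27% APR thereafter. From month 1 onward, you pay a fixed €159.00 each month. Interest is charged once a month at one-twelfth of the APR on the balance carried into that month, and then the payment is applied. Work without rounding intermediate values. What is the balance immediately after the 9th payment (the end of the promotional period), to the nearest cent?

Promo months 1–9 at r₀ = 4.7%/12 = 0.00391667; months 10+ at r₁ = 27%/12 = 0.0225.
After month 9: iterate B ← B·(1+r₀) − €159.00 for 9 months → €2,455.51.

€2,455.51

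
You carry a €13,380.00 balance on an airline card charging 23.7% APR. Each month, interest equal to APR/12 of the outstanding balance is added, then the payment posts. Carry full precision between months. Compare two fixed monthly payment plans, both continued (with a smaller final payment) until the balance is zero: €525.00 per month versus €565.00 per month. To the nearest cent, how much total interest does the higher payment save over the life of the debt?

Monthly rate r = 23.7%/12 = 1.975% = 0.01975.
At €525.00/mo: n = ⌈−ln(1 − rB₀/P)/ln(1+r)⌉ = 36 payments (last €412.73); total interest = total paid − €13,380.00 = €5,407.73.
At €565.00/mo: 33 payments (last €137.46); total interest €4,837.46.
Interest saved = €5,407.73 − €4,837.46 = €570.27.

€570.27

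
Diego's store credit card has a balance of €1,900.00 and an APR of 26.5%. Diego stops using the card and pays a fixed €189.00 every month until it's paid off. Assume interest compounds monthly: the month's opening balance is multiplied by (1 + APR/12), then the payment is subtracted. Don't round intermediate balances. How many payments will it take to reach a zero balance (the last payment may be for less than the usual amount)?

Monthly rate r = 26.5%/12 = 2.20833% = 0.0220833.
Recurrence: B ← B·(1+r) − €189.00.
Month 1: interest €41.96; balance after payment €1,752.96.
Month 2: interest €38.71; balance after payment €1,602.67.
Closed form: n = −ln(1 − rB₀/P)/ln(1+r) = −ln(0.778)/ln(1.02208) ≈ 11.493, so the balance reaches zero during payment 12.

12 payments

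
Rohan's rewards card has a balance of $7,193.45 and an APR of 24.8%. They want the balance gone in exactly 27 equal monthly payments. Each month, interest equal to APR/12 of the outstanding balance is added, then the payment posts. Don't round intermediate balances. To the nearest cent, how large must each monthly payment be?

Monthly rate r = 24.8%/12 = 2.06667% = 0.0206667.
Level-payment amortization: P = B₀·r / (1 − (1+r)^(−n)) = 7193.45·0.0206667 / (1 − 1.02067^(−27)).
Denominator 1 − (1+r)^(−27) = 0.42438269.
P = 148.665 / 0.42438269 ≈ 350.31.

$350.31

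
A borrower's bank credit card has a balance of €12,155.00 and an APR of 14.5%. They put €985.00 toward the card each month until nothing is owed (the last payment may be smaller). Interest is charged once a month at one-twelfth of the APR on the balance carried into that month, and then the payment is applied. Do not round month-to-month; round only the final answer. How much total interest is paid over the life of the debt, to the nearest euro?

€1,089

Monthly rate r = 14.5%/12 = 1.20833% = 0.0120833.
Payoff takes n = ⌈−ln(1 − rB₀/P)/ln(1+r)⌉ = ⌈13.444⌉ = 14 payments; the last is €438.57.
Total paid = 13·€985.00 + €438.57 = €13,243.57.
Total interest = total paid − principal = €13,243.57 − €12,155.00 = €1,088.57.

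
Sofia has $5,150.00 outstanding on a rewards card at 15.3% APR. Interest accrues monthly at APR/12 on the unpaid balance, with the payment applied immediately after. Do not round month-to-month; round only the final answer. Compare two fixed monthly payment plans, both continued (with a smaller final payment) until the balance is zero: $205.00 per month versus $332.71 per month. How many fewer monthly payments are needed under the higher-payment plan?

Monthly rate r = 15.3%/12 = 1.275% = 0.01275.
At $205.00/mo: n = ⌈−ln(1 − rB₀/P)/ln(1+r)⌉ = 31 payments (last $97.87); total interest = total paid − $5,150.00 = $1,097.87.
At $332.71/mo: 18 payments (last $117.73); total interest $623.80.
Payments saved = 31 − 18 = 13.

13 fewer payments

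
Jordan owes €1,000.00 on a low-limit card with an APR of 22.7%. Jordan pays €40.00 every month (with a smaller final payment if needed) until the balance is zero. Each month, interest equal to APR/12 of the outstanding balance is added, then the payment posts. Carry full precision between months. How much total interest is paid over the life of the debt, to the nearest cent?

€366.96

Monthly rate r = 22.7%/12 = 1.89167% = 0.0189167.
Payoff takes n = ⌈−ln(1 − rB₀/P)/ln(1+r)⌉ = ⌈34.173⌉ = 35 payments; the last is €6.96.
Total paid = 34·€40.00 + €6.96 = €1,366.96.
Total interest = total paid − principal = €1,366.96 − €1,000.00 = €366.96.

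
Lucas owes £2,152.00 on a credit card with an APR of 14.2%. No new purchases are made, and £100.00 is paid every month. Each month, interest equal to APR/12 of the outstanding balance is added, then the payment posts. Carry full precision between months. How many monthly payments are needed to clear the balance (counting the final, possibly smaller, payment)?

25 months

Monthly rate r = 14.2%/12 = 1.18333% = 0.0118333.
Recurrence: B ← B·(1+r) − £100.00.
Month 1: interest £25.47; balance after payment £2,077.47.
Month 2: interest £24.58; balance after payment £2,002.05.
Closed form: n = −ln(1 − rB₀/P)/ln(1+r) = −ln(0.74535)/ln(1.01183) ≈ 24.984, so the balance reaches zero during payment 25.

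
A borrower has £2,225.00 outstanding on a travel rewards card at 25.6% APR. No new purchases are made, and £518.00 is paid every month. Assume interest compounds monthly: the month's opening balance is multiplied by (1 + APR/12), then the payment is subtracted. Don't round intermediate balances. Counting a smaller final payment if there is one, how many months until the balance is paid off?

Monthly rate r = 25.6%/12 = 2.13333% = 0.0213333.
Recurrence: B ← B·(1+r) − £518.00.
Month 1: interest £47.47; balance after payment £1,754.47.
Month 2: interest £37.43; balance after payment £1,273.90.
Month 3: interest £27.18; balance after payment £783.07.
Month 4: interest £16.71; balance after payment £281.78.
Month 5: interest £6.01; balance after payment £0.00.

5 months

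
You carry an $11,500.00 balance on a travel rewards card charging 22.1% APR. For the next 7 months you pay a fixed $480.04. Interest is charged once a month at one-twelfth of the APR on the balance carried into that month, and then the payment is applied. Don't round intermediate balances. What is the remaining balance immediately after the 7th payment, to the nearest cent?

$9,515.27

Monthly rate r = 22.1%/12 = 1.84167% = 0.0184167.
Each month: B ← B·(1+r) − $480.04.
Month 1: interest $211.79; balance after payment $11,231.75.
Month 2: interest $206.85; balance after payment $10,958.56.
Month 3: interest $201.82; balance after payment $10,680.34.
Month 4: interest $196.70; balance after payment $10,397.00.
Month 5: interest $191.48; balance after payment $10,108.44.
Month 6: interest $186.16; balance after payment $9,814.56.
Month 7: interest $180.75; balance after payment $9,515.27.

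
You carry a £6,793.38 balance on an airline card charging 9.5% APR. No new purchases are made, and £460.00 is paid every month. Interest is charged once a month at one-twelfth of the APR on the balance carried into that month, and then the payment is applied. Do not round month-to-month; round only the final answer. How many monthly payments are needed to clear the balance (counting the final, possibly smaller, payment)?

Monthly rate r = 9.5%/12 = 0.791667% = 0.00791667.
Recurrence: B ← B·(1+r) − £460.00.
Month 1: interest £53.78; balance after payment £6,387.16.
Month 2: interest £50.57; balance after payment £5,977.73.
Closed form: n = −ln(1 − rB₀/P)/ln(1+r) = −ln(0.88308)/ln(1.00792) ≈ 15.767, so the balance reaches zero during payment 16.

16 months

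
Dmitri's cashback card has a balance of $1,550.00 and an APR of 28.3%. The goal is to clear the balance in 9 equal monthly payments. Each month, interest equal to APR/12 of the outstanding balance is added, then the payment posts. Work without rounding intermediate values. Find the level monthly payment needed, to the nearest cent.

Monthly rate r = 28.3%/12 = 2.35833% = 0.0235833.
Level-payment amortization: P = B₀·r / (1 − (1+r)^(−n)) = 1550.00·0.0235833 / (1 − 1.02358^(−9)).
Denominator 1 − (1+r)^(−9) = 0.189242177.
P = 36.5542 / 0.189242177 ≈ 193.16.

$193.16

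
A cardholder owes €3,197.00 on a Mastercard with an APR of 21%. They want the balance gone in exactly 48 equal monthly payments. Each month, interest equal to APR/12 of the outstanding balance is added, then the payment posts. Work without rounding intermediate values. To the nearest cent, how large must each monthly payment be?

Monthly rate r = 21%/12 = 1.75% = 0.0175.
Level-payment amortization: P = B₀·r / (1 − (1+r)^(−n)) = 3197.00·0.0175 / (1 − 1.0175^(−48)).
Denominator 1 − (1+r)^(−48) = 0.565141523.
P = 55.9475 / 0.565141523 ≈ 99.00.

€99.00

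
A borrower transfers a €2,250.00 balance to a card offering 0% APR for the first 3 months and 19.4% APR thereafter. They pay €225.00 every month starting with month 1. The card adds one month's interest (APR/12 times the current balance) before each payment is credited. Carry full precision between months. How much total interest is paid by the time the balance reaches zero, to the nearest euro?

Promo months 1–3 at r₀ = 0%/12 = 0; months 4+ at r₁ = 19.4%/12 = 0.0161667.
After month 3 (no interest yet): B = €2,250.00 − 3·€225.00 = €1,575.00.
Then at r₁ with €225.00/mo: n₂ = −ln(1 − r₁·B/P)/ln(1+r₁) ≈ 7.49 → 8 more payments.
Total paid = 10·€225.00 + €110.40 = €2,360.40; interest = €2,360.40 − €2,250.00 = €110.40.

€110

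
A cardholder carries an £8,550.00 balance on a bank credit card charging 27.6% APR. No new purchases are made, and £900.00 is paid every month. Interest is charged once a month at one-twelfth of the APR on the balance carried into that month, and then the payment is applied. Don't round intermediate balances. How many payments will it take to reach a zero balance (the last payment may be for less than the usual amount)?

11 months

Monthly rate r = 27.6%/12 = 2.3% = 0.023.
Recurrence: B ← B·(1+r) − £900.00.
Month 1: interest £196.65; balance after payment £7,846.65.
Month 2: interest £180.47; balance after payment £7,127.12.
Closed form: n = −ln(1 − rB₀/P)/ln(1+r) = −ln(0.7815)/ln(1.023) ≈ 10.842, so the balance reaches zero during payment 11.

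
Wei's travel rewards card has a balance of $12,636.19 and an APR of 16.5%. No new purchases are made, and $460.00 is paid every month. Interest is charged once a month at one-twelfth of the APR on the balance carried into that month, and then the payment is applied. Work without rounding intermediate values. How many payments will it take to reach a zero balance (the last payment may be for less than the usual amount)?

Monthly rate r = 16.5%/12 = 1.375% = 0.01375.
Recurrence: B ← B·(1+r) − $460.00.
Month 1: interest $173.75; balance after payment $12,349.94.
Month 2: interest $169.81; balance after payment $12,059.75.
Closed form: n = −ln(1 − rB₀/P)/ln(1+r) = −ln(0.62229)/ln(1.01375) ≈ 34.735, so the balance reaches zero during payment 35.

35 payments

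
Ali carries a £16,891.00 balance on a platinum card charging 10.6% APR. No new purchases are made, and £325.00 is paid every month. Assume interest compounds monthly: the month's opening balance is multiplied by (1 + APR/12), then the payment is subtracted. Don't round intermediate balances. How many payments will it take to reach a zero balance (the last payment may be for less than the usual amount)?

70 months

Monthly rate r = 10.6%/12 = 0.883333% = 0.00883333.
Recurrence: B ← B·(1+r) − £325.00.
Month 1: interest £149.20; balance after payment £16,715.20.
Month 2: interest £147.65; balance after payment £16,537.85.
Closed form: n = −ln(1 − rB₀/P)/ln(1+r) = −ln(0.54091)/ln(1.00883) ≈ 69.873, so the balance reaches zero during payment 70.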